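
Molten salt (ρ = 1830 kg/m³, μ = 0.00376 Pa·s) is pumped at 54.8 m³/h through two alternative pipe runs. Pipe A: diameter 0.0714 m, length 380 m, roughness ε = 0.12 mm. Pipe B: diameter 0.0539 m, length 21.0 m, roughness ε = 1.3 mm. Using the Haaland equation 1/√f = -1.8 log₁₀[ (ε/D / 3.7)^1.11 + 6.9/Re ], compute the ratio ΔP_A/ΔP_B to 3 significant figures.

Pipe A: V = Q/A = 0.01522/0.004004 = 3.802 m/s; Re = 1.321e+05; ε/D = 0.00168; Haaland → f = 0.02372; ΔP_A = f(L/D)(ρV²/2) = 1.67e+06 Pa.
Pipe B: V = Q/A = 0.01522/0.002282 = 6.671 m/s; Re = 1.75e+05; ε/D = 0.0241; Haaland → f = 0.05263; ΔP_B = f(L/D)(ρV²/2) = 8.35e+05 Pa.
ΔP_A/ΔP_B = 1.67e+06/8.35e+05 = 2.00.

ΔP_A/ΔP_B ≈ 2.00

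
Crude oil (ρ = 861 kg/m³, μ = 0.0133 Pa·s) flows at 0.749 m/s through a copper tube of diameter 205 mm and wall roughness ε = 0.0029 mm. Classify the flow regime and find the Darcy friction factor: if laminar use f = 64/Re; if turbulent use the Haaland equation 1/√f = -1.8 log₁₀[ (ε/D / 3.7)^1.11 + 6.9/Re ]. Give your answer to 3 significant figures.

f ≈ 0.0309

Re = ρVD/μ = 861·0.749·0.205/0.0133 = 9940.
Re > 4000 → turbulent. ε/D = 2.9e-06/0.205 = 1.41e-05; Haaland: 1/√f = -1.8 log₁₀[9.69e-07 + 0.000694] = 5.684, so f = 0.03095.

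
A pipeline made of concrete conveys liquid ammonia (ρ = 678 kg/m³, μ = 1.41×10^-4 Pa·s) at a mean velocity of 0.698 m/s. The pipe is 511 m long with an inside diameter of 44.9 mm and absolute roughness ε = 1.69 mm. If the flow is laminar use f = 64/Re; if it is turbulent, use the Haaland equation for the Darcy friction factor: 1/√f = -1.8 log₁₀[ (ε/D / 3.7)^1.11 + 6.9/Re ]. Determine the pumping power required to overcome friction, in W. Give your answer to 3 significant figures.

P ≈ 131 W

Reynolds number Re = ρVD/μ = 678 · 0.698 · 0.0449 / 0.000141 = 1.507e+05.
Re > 4000 → turbulent. Relative roughness ε/D = 0.00169/0.0449 = 0.0376. Haaland: 1/√f = -1.8 log₁₀[(0.0376/3.7)^1.11 + 6.9/1.507e+05] = -1.8 log₁₀[0.00614 + 4.58e-05] = 3.975, so f = 0.06328.
Darcy-Weisbach: ΔP = f(L/D)(ρV²/2) = 0.06328·(511/0.0449)·(678·0.698²/2) = 0.06328·1.138e+04·165.2 = 1.189e+05 Pa.
Q = V·A = 0.698·0.001583 = 0.001105 m³/s.
Pumping power P = QΔP = 0.001105·1.189e+05 = 131.5 W = 131 W.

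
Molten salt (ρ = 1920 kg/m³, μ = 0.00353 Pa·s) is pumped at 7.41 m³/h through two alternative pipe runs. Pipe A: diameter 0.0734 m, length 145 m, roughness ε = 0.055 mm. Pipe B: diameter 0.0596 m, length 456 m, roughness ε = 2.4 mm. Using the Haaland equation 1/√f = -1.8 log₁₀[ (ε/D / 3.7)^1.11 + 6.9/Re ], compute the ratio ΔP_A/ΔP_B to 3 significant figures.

ΔP_A/ΔP_B ≈ 0.0464

Pipe A: V = Q/A = 0.002058/0.004231 = 0.4864 m/s; Re = 1.942e+04; ε/D = 0.000749; Haaland → f = 0.02731; ΔP_A = f(L/D)(ρV²/2) = 1.226e+04 Pa.
Pipe B: V = Q/A = 0.002058/0.00279 = 0.7378 m/s; Re = 2.392e+04; ε/D = 0.0403; Haaland → f = 0.06611; ΔP_B = f(L/D)(ρV²/2) = 2.643e+05 Pa.
ΔP_A/ΔP_B = 1.226e+04/2.643e+05 = 0.0464.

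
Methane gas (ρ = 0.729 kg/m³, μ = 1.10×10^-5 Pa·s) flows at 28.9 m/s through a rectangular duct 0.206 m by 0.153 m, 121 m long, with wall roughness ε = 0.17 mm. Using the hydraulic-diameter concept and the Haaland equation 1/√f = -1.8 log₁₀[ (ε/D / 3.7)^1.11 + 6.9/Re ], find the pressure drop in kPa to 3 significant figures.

ΔP ≈ 4.26 kPa

Hydraulic diameter D_h = 4A/P = 4·(0.206·0.153)/(2·(0.206+0.153)) = 0.1261/0.718 = 0.1756 m.
Re = ρVD_h/μ = 0.729·28.9·0.1756/1.1e-05 = 3.363e+05.
ε/D_h = 0.00017/0.1756 = 0.000968; Haaland gives 1/√f = -1.8 log₁₀[0.000106+2.05e-05] = 7.019, so f = 0.0203.
ΔP = f(L/D_h)(ρV²/2) = 0.0203·121/0.1756·304.4 = 4259 Pa.
ΔP = 4.26 kPa.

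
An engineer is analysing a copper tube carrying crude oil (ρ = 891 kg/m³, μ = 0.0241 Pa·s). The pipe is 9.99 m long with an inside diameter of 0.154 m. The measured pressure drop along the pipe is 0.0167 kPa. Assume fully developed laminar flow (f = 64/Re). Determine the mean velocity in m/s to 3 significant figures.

For laminar flow, f = 64/Re with Re = ρVD/μ, so Darcy-Weisbach reduces to ΔP = 32μLV/D². Solving for V: V = ΔP·D²/(32μL) = 16.7·(0.154)²/(32·0.0241·9.99) = 0.05141 m/s.
Check: Re = ρVD/μ = 891·0.05141·0.154/0.0241 = 292.7 < 2300, so the laminar assumption holds.

V ≈ 0.0514 m/s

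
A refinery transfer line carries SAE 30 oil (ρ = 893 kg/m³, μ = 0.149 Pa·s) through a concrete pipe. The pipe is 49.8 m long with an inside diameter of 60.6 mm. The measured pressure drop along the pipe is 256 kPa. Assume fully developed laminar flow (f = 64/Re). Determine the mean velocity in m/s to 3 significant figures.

V ≈ 3.96 m/s

For laminar flow, f = 64/Re with Re = ρVD/μ, so Darcy-Weisbach reduces to ΔP = 32μLV/D². Solving for V: V = ΔP·D²/(32μL) = 2.56e+05·(0.0606)²/(32·0.149·49.8) = 3.959 m/s.
Check: Re = ρVD/μ = 893·3.959·0.0606/0.149 = 1438 < 2300, so the laminar assumption holds.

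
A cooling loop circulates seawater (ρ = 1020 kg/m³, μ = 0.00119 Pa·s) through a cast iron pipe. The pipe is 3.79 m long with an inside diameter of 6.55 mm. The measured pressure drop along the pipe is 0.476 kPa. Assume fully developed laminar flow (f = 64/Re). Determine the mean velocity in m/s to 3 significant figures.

For laminar flow, f = 64/Re with Re = ρVD/μ, so Darcy-Weisbach reduces to ΔP = 32μLV/D². Solving for V: V = ΔP·D²/(32μL) = 476·(0.00655)²/(32·0.00119·3.79) = 0.1415 m/s.
Check: Re = ρVD/μ = 1020·0.1415·0.00655/0.00119 = 794.4 < 2300, so the laminar assumption holds.

V ≈ 0.141 m/s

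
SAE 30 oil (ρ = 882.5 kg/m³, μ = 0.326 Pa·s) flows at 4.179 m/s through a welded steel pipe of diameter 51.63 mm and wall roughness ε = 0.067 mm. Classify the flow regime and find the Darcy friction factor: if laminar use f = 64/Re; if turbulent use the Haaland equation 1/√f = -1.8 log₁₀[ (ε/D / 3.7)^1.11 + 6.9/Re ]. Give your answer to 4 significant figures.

Re = ρVD/μ = 882.5·4.179·0.05163/0.326 = 584.1.
Re < 2300 → laminar, so f = 64/Re = 0.1096 (roughness is irrelevant in laminar flow).

f ≈ 0.1096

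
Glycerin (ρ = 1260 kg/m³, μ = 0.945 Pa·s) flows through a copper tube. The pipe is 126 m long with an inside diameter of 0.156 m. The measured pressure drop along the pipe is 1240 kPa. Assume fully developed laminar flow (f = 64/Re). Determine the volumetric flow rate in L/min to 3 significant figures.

For laminar flow, f = 64/Re with Re = ρVD/μ, so Darcy-Weisbach reduces to ΔP = 32μLV/D². Solving for V: V = ΔP·D²/(32μL) = 1.24e+06·(0.156)²/(32·0.945·126) = 7.92 m/s.
Check: Re = ρVD/μ = 1260·7.92·0.156/0.945 = 1647 < 2300, so the laminar assumption holds.
Q = V·A = 7.92·(π/4·0.156²) = 0.1514 m³/s = 9080 L/min.

Q ≈ 9080 L/min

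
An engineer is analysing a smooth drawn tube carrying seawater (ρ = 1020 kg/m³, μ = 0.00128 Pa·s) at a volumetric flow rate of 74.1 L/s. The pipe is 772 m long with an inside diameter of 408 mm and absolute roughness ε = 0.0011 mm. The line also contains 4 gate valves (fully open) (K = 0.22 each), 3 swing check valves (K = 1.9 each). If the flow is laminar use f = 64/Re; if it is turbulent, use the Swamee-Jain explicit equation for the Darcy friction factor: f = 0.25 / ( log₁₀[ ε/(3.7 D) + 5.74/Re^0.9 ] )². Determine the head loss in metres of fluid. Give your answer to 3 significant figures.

h_f ≈ 0.597 m

Q = 74.1 L/s = 74.1/1000 = 0.0741 m³/s.
Cross-sectional area A = πD²/4 = π(0.408)²/4 = 0.1307 m²; mean velocity V = Q/A = 0.0741/0.1307 = 0.5668 m/s.
Reynolds number Re = ρVD/μ = 1020 · 0.5668 · 0.408 / 0.00128 = 1.843e+05.
Re > 4000 → turbulent. Relative roughness ε/D = 1.1e-06/0.408 = 2.7e-06. Swamee-Jain: f = 0.25/(log₁₀[2.7e-06/3.7 + 5.74/1.843e+05^0.9])² = 0.25/(log₁₀[7.29e-07 + 0.000105])² = 0.25/(-3.977)² = 0.01581.
Total minor-loss coefficient ΣK = 4·0.22 + 3·1.9 = 6.58.
ΔP = [f·L/D + ΣK]·(ρV²/2) = [0.01581·772/0.408 + 6.58]·(1020·0.5668²/2) = [29.91 + 6.58]·163.8 = 5978 Pa.
Head loss h_f = ΔP/(ρg) = 5978/(1020·9.81) = 0.597 m.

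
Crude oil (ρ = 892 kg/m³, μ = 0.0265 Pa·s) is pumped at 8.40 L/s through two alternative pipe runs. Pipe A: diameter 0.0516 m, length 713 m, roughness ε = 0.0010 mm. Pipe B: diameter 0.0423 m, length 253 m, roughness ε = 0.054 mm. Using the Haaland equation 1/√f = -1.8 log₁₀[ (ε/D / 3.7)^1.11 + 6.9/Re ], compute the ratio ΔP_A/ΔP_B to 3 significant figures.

Pipe A: V = Q/A = 0.0084/0.002091 = 4.017 m/s; Re = 6977; ε/D = 1.94e-05; Haaland → f = 0.0342; ΔP_A = f(L/D)(ρV²/2) = 3.401e+06 Pa.
Pipe B: V = Q/A = 0.0084/0.001405 = 5.977 m/s; Re = 8511; ε/D = 0.00128; Haaland → f = 0.03383; ΔP_B = f(L/D)(ρV²/2) = 3.225e+06 Pa.
ΔP_A/ΔP_B = 3.401e+06/3.225e+06 = 1.05.

ΔP_A/ΔP_B ≈ 1.05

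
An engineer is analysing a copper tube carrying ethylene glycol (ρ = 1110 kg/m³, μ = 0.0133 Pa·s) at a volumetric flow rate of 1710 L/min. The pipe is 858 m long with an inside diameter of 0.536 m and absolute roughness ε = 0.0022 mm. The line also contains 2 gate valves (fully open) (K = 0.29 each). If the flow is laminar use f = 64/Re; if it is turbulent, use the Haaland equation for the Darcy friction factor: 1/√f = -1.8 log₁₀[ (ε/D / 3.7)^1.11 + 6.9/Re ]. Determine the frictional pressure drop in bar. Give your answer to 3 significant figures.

ΔP ≈ 0.00521 bar

Q = 1710 L/min = 1710/60000 = 0.0285 m³/s.
Cross-sectional area A = πD²/4 = π(0.536)²/4 = 0.2256 m²; mean velocity V = Q/A = 0.0285/0.2256 = 0.1263 m/s.
Reynolds number Re = ρVD/μ = 1110 · 0.1263 · 0.536 / 0.0133 = 5650.
Re > 4000 → turbulent. Relative roughness ε/D = 2.2e-06/0.536 = 4.1e-06. Haaland: 1/√f = -1.8 log₁₀[(4.1e-06/3.7)^1.11 + 6.9/5650] = -1.8 log₁₀[2.45e-07 + 0.00122] = 5.244, so f = 0.03637.
Total minor-loss coefficient ΣK = 2·0.29 = 0.58.
ΔP = [f·L/D + ΣK]·(ρV²/2) = [0.03637·858/0.536 + 0.58]·(1110·0.1263²/2) = [58.22 + 0.58]·8.854 = 520.6 Pa.
ΔP = 520.6 Pa = 0.00521 bar.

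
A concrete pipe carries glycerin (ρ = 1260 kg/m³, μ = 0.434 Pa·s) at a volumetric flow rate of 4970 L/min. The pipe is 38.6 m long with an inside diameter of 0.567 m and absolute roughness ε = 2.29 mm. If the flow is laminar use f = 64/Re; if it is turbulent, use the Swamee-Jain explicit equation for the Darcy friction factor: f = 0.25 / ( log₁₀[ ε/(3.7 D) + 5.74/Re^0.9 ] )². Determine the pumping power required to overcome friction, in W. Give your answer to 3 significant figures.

P ≈ 45.3 W

Q = 4970 L/min = 4970/60000 = 0.08283 m³/s.
Cross-sectional area A = πD²/4 = π(0.567)²/4 = 0.2525 m²; mean velocity V = Q/A = 0.08283/0.2525 = 0.3281 m/s.
Reynolds number Re = ρVD/μ = 1260 · 0.3281 · 0.567 / 0.434 = 540.
Re < 2300 → laminar flow, so f = 64/Re = 64/540 = 0.1185 (the turbulent correlation is not needed).
Darcy-Weisbach: ΔP = f(L/D)(ρV²/2) = 0.1185·(38.6/0.567)·(1260·0.3281²/2) = 0.1185·68.08·67.8 = 547 Pa.
Pumping power P = QΔP = 0.08283·547 = 45.31 W = 45.3 W.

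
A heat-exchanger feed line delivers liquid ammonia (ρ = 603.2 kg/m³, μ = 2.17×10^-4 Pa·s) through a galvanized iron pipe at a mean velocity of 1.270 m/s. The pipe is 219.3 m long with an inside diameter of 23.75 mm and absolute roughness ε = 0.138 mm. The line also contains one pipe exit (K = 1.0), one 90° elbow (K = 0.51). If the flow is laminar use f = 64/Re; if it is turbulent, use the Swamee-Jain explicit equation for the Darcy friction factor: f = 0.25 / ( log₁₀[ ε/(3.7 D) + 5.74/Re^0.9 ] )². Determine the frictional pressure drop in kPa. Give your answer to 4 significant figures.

ΔP ≈ 149.3 kPa

Reynolds number Re = ρVD/μ = 603.2 · 1.27 · 0.02375 / 0.000217 = 8.384e+04.
Re > 4000 → turbulent. Relative roughness ε/D = 0.000138/0.02375 = 0.00581. Swamee-Jain: f = 0.25/(log₁₀[0.00581/3.7 + 5.74/8.384e+04^0.9])² = 0.25/(log₁₀[0.00157 + 0.000213])² = 0.25/(-2.749)² = 0.03309.
Total minor-loss coefficient ΣK = 1·1 + 1·0.51 = 1.51.
ΔP = [f·L/D + ΣK]·(ρV²/2) = [0.03309·219.3/0.02375 + 1.51]·(603.2·1.27²/2) = [305.5 + 1.51]·486.5 = 1.493e+05 Pa.
ΔP = 1.493e+05 Pa = 149.3 kPa.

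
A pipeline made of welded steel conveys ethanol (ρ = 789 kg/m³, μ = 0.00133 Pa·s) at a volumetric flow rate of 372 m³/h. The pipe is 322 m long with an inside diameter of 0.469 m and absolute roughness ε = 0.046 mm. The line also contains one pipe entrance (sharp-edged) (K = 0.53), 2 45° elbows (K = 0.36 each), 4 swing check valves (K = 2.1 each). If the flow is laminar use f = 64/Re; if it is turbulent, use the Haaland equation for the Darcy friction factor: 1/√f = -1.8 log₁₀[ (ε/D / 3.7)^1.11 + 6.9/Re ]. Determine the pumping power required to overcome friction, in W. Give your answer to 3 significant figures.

P ≈ 308 W

Q = 372 m³/h = 372/3600 = 0.1033 m³/s.
Cross-sectional area A = πD²/4 = π(0.469)²/4 = 0.1728 m²; mean velocity V = Q/A = 0.1033/0.1728 = 0.5981 m/s.
Reynolds number Re = ρVD/μ = 789 · 0.5981 · 0.469 / 0.00133 = 1.664e+05.
Re > 4000 → turbulent. Relative roughness ε/D = 4.6e-05/0.469 = 9.81e-05. Haaland: 1/√f = -1.8 log₁₀[(9.81e-05/3.7)^1.11 + 6.9/1.664e+05] = -1.8 log₁₀[8.32e-06 + 4.15e-05] = 7.745, so f = 0.01667.
Total minor-loss coefficient ΣK = 1·0.53 + 2·0.36 + 4·2.1 = 9.65.
ΔP = [f·L/D + ΣK]·(ρV²/2) = [0.01667·322/0.469 + 9.65]·(789·0.5981²/2) = [11.44 + 9.65]·141.1 = 2977 Pa.
Pumping power P = QΔP = 0.1033·2977 = 307.7 W = 308 W.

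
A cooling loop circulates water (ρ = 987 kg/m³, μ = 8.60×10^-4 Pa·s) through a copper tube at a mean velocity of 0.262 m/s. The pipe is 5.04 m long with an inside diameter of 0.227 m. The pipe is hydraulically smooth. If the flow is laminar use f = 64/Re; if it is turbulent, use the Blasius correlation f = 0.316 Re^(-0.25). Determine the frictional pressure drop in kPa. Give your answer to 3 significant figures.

Reynolds number Re = ρVD/μ = 987 · 0.262 · 0.227 / 0.00086 = 6.826e+04.
Re > 4000 → turbulent. Smooth-pipe (Blasius): f = 0.316 Re^(-0.25) = 0.316/(6.826e+04)^0.25 = 0.01955.
Darcy-Weisbach: ΔP = f(L/D)(ρV²/2) = 0.01955·(5.04/0.227)·(987·0.262²/2) = 0.01955·22.2·33.88 = 14.7 Pa.
ΔP = 14.7 Pa = 0.0147 kPa.

ΔP ≈ 0.0147 kPa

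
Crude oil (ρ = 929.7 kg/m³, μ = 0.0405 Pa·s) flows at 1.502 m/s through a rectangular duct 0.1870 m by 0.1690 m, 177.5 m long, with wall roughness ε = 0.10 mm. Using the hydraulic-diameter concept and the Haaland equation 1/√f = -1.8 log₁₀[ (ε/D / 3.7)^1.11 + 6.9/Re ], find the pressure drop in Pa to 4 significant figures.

ΔP ≈ 37790 Pa

Hydraulic diameter D_h = 4A/P = 4·(0.187·0.169)/(2·(0.187+0.169)) = 0.1264/0.712 = 0.1775 m.
Re = ρVD_h/μ = 929.7·1.502·0.1775/0.0405 = 6122.
ε/D_h = 0.0001/0.1775 = 0.000563; Haaland gives 1/√f = -1.8 log₁₀[5.79e-05+0.00113] = 5.267, so f = 0.03604.
ΔP = f(L/D_h)(ρV²/2) = 0.03604·177.5/0.1775·1049 = 3.779e+04 Pa.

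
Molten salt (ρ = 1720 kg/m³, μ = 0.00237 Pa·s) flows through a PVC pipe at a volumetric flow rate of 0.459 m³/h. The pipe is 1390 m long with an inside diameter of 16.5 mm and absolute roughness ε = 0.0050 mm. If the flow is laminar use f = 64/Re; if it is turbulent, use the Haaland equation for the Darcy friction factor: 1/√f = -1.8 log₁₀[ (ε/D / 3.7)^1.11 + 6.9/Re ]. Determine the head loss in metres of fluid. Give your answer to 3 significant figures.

h_f ≈ 52.3 m

Q = 0.459 m³/h = 0.459/3600 = 0.0001275 m³/s.
Cross-sectional area A = πD²/4 = π(0.0165)²/4 = 0.0002138 m²; mean velocity V = Q/A = 0.0001275/0.0002138 = 0.5963 m/s.
Reynolds number Re = ρVD/μ = 1720 · 0.5963 · 0.0165 / 0.00237 = 7140.
Re > 4000 → turbulent. Relative roughness ε/D = 5e-06/0.0165 = 0.000303. Haaland: 1/√f = -1.8 log₁₀[(0.000303/3.7)^1.11 + 6.9/7140] = -1.8 log₁₀[2.91e-05 + 0.000966] = 5.404, so f = 0.03425.
Darcy-Weisbach: ΔP = f(L/D)(ρV²/2) = 0.03425·(1390/0.0165)·(1720·0.5963²/2) = 0.03425·8.424e+04·305.8 = 8.822e+05 Pa.
Head loss h_f = ΔP/(ρg) = 8.822e+05/(1720·9.81) = 52.3 m.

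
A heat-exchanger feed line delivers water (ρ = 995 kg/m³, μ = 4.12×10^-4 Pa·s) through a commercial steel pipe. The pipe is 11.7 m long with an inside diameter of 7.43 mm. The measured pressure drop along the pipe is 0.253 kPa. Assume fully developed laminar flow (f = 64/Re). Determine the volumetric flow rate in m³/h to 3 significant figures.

For laminar flow, f = 64/Re with Re = ρVD/μ, so Darcy-Weisbach reduces to ΔP = 32μLV/D². Solving for V: V = ΔP·D²/(32μL) = 253·(0.00743)²/(32·0.000412·11.7) = 0.09055 m/s.
Check: Re = ρVD/μ = 995·0.09055·0.00743/0.000412 = 1625 < 2300, so the laminar assumption holds.
Q = V·A = 0.09055·(π/4·0.00743²) = 3.926e-06 m³/s = 0.0141 m³/h.

Q ≈ 0.0141 m³/h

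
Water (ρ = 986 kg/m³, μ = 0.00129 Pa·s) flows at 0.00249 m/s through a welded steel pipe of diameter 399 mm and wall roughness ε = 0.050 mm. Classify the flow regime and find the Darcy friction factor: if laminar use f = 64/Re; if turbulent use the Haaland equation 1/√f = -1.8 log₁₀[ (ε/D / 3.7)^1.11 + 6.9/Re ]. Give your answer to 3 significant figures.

f ≈ 0.0843

Re = ρVD/μ = 986·0.00249·0.399/0.00129 = 759.4.
Re < 2300 → laminar, so f = 64/Re = 0.08428 (roughness is irrelevant in laminar flow).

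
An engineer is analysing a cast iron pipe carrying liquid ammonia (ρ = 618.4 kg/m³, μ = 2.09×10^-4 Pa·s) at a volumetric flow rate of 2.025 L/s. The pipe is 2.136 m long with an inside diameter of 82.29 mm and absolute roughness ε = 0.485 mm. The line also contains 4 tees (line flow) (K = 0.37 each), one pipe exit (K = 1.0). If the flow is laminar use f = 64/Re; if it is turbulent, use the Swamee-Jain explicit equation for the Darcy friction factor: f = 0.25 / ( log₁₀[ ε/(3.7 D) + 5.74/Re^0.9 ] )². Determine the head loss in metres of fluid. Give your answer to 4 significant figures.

h_f ≈ 0.02468 m

Q = 2.025 L/s = 2.025/1000 = 0.002025 m³/s.
Cross-sectional area A = πD²/4 = π(0.08229)²/4 = 0.005318 m²; mean velocity V = Q/A = 0.002025/0.005318 = 0.3808 m/s.
Reynolds number Re = ρVD/μ = 618.4 · 0.3808 · 0.08229 / 0.000209 = 9.271e+04.
Re > 4000 → turbulent. Relative roughness ε/D = 0.000485/0.08229 = 0.00589. Swamee-Jain: f = 0.25/(log₁₀[0.00589/3.7 + 5.74/9.271e+04^0.9])² = 0.25/(log₁₀[0.00159 + 0.000194])² = 0.25/(-2.748)² = 0.03311.
Total minor-loss coefficient ΣK = 4·0.37 + 1·1 = 2.48.
ΔP = [f·L/D + ΣK]·(ρV²/2) = [0.03311·2.136/0.08229 + 2.48]·(618.4·0.3808²/2) = [0.8594 + 2.48]·44.83 = 149.7 Pa.
Head loss h_f = ΔP/(ρg) = 149.7/(618.4·9.81) = 0.02468 m.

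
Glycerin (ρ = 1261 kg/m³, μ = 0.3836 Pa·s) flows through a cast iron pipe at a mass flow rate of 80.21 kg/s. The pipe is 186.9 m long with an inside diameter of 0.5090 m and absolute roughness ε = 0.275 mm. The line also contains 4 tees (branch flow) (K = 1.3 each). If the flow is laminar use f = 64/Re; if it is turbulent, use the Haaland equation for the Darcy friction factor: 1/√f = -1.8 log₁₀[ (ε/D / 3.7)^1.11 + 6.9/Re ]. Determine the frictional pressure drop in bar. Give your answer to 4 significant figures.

ΔP ≈ 0.03089 bar

A = πD²/4 = π(0.509)²/4 = 0.2035 m²; mean velocity V = ṁ/(ρA) = 80.21/(1261 · 0.2035) = 0.3126 m/s.
Reynolds number Re = ρVD/μ = 1261 · 0.3126 · 0.509 / 0.384 = 523.
Re < 2300 → laminar flow, so f = 64/Re = 64/523 = 0.1224 (the turbulent correlation is not needed).
Total minor-loss coefficient ΣK = 4·1.3 = 5.2.
ΔP = [f·L/D + ΣK]·(ρV²/2) = [0.1224·186.9/0.509 + 5.2]·(1261·0.3126²/2) = [44.93 + 5.2]·61.61 = 3089 Pa.
ΔP = 3089 Pa = 0.03089 bar.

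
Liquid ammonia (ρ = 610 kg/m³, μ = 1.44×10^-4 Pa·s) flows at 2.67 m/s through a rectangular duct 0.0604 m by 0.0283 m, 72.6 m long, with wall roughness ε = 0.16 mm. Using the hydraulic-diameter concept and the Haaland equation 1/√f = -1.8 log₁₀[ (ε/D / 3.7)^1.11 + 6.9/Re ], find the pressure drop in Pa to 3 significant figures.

Hydraulic diameter D_h = 4A/P = 4·(0.0604·0.0283)/(2·(0.0604+0.0283)) = 0.006837/0.1774 = 0.03854 m.
Re = ρVD_h/μ = 610·2.67·0.03854/0.000144 = 4.359e+05.
ε/D_h = 0.00016/0.03854 = 0.00415; Haaland gives 1/√f = -1.8 log₁₀[0.000531+1.58e-05] = 5.871, so f = 0.02901.
ΔP = f(L/D_h)(ρV²/2) = 0.02901·72.6/0.03854·2174 = 1.188e+05 Pa.

ΔP ≈ 119000 Pa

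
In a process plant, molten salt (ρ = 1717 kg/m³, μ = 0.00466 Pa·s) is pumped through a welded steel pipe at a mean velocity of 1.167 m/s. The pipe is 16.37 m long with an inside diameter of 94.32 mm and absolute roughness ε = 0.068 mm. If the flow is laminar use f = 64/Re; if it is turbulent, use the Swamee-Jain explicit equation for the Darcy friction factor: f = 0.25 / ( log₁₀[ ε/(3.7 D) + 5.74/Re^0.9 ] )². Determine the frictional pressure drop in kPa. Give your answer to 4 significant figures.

ΔP ≈ 4.895 kPa

Reynolds number Re = ρVD/μ = 1717 · 1.167 · 0.09432 / 0.00466 = 4.056e+04.
Re > 4000 → turbulent. Relative roughness ε/D = 6.8e-05/0.09432 = 0.000721. Swamee-Jain: f = 0.25/(log₁₀[0.000721/3.7 + 5.74/4.056e+04^0.9])² = 0.25/(log₁₀[0.000195 + 0.000409])² = 0.25/(-3.219)² = 0.02413.
Darcy-Weisbach: ΔP = f(L/D)(ρV²/2) = 0.02413·(16.37/0.09432)·(1717·1.167²/2) = 0.02413·173.6·1169 = 4895 Pa.
ΔP = 4895 Pa = 4.895 kPa.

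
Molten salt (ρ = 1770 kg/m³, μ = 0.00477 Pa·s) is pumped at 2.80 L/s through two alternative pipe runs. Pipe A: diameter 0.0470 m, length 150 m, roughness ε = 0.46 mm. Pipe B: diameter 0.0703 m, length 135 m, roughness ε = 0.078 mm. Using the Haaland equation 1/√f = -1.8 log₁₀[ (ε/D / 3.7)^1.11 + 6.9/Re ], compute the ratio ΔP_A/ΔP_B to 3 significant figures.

Pipe A: V = Q/A = 0.0028/0.001735 = 1.614 m/s; Re = 2.815e+04; ε/D = 0.00979; Haaland → f = 0.03965; ΔP_A = f(L/D)(ρV²/2) = 2.917e+05 Pa.
Pipe B: V = Q/A = 0.0028/0.003882 = 0.7214 m/s; Re = 1.882e+04; ε/D = 0.00111; Haaland → f = 0.02817; ΔP_B = f(L/D)(ρV²/2) = 2.491e+04 Pa.
ΔP_A/ΔP_B = 2.917e+05/2.491e+04 = 11.7.

ΔP_A/ΔP_B ≈ 11.7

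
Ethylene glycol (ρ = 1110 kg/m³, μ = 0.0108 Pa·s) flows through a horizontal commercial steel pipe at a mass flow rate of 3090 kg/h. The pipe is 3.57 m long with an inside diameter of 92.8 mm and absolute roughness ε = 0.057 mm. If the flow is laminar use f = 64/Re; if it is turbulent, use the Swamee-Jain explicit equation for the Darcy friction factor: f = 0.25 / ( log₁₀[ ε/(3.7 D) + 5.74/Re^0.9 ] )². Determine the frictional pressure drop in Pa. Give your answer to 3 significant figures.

ṁ = 3090 kg/h = 3090/3600 = 0.8583 kg/s.
A = πD²/4 = π(0.0928)²/4 = 0.006764 m²; mean velocity V = ṁ/(ρA) = 0.8583/(1110 · 0.006764) = 0.1143 m/s.
Reynolds number Re = ρVD/μ = 1110 · 0.1143 · 0.0928 / 0.0108 = 1090.
Re < 2300 → laminar flow, so f = 64/Re = 64/1090 = 0.05869 (the turbulent correlation is not needed).
Darcy-Weisbach: ΔP = f(L/D)(ρV²/2) = 0.05869·(3.57/0.0928)·(1110·0.1143²/2) = 0.05869·38.47·7.254 = 16.38 Pa.

ΔP ≈ 16.4 Pa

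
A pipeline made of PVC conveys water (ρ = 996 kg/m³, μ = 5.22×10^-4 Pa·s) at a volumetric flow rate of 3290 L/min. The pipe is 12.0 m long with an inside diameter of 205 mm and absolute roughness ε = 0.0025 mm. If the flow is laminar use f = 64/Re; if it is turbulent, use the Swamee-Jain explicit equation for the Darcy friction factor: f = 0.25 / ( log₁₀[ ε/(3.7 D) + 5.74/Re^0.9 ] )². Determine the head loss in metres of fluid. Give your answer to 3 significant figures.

h_f ≈ 0.105 m

Q = 3290 L/min = 3290/60000 = 0.05483 m³/s.
Cross-sectional area A = πD²/4 = π(0.205)²/4 = 0.03301 m²; mean velocity V = Q/A = 0.05483/0.03301 = 1.661 m/s.
Reynolds number Re = ρVD/μ = 996 · 1.661 · 0.205 / 0.000522 = 6.498e+05.
Re > 4000 → turbulent. Relative roughness ε/D = 2.5e-06/0.205 = 1.22e-05. Swamee-Jain: f = 0.25/(log₁₀[1.22e-05/3.7 + 5.74/6.498e+05^0.9])² = 0.25/(log₁₀[3.3e-06 + 3.37e-05])² = 0.25/(-4.432)² = 0.01273.
Darcy-Weisbach: ΔP = f(L/D)(ρV²/2) = 0.01273·(12/0.205)·(996·1.661²/2) = 0.01273·58.54·1374 = 1024 Pa.
Head loss h_f = ΔP/(ρg) = 1024/(996·9.81) = 0.105 m.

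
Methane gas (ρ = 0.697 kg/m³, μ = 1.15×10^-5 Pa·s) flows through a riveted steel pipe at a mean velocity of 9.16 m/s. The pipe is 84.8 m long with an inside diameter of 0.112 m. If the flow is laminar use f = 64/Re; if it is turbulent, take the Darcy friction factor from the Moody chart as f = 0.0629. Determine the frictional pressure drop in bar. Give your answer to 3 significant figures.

Reynolds number Re = ρVD/μ = 0.697 · 9.16 · 0.112 / 1.15e-05 = 6.218e+04.
Re > 4000 → turbulent; use the Moody-chart value f = 0.0629.
Darcy-Weisbach: ΔP = f(L/D)(ρV²/2) = 0.0629·(84.8/0.112)·(0.697·9.16²/2) = 0.0629·757.1·29.24 = 1393 Pa.
ΔP = 1393 Pa = 0.0139 bar.

ΔP ≈ 0.0139 bar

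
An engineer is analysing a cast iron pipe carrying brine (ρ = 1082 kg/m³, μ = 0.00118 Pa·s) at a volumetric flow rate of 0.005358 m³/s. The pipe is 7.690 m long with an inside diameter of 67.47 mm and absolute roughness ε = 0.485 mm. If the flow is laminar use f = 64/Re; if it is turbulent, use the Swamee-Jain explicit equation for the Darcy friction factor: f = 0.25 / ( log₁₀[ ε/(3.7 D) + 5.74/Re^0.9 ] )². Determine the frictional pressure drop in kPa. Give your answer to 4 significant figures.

ΔP ≈ 4.856 kPa

Cross-sectional area A = πD²/4 = π(0.06747)²/4 = 0.003575 m²; mean velocity V = Q/A = 0.005358/0.003575 = 1.499 m/s.
Reynolds number Re = ρVD/μ = 1082 · 1.499 · 0.06747 / 0.00118 = 9.271e+04.
Re > 4000 → turbulent. Relative roughness ε/D = 0.000485/0.06747 = 0.00719. Swamee-Jain: f = 0.25/(log₁₀[0.00719/3.7 + 5.74/9.271e+04^0.9])² = 0.25/(log₁₀[0.00194 + 0.000194])² = 0.25/(-2.67)² = 0.03506.
Darcy-Weisbach: ΔP = f(L/D)(ρV²/2) = 0.03506·(7.69/0.06747)·(1082·1.499²/2) = 0.03506·114·1215 = 4856 Pa.
ΔP = 4856 Pa = 4.856 kPa.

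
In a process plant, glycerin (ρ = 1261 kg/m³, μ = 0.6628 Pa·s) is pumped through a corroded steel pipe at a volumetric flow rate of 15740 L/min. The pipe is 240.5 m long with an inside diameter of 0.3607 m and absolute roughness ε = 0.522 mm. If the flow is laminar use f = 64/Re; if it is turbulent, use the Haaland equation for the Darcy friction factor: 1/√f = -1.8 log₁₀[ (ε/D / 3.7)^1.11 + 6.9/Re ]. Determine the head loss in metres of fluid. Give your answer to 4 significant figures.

Q = 15740 L/min = 15740/60000 = 0.2623 m³/s.
Cross-sectional area A = πD²/4 = π(0.3607)²/4 = 0.1022 m²; mean velocity V = Q/A = 0.2623/0.1022 = 2.567 m/s.
Reynolds number Re = ρVD/μ = 1261 · 2.567 · 0.3607 / 0.663 = 1762.
Re < 2300 → laminar flow, so f = 64/Re = 64/1762 = 0.03633 (the turbulent correlation is not needed).
Darcy-Weisbach: ΔP = f(L/D)(ρV²/2) = 0.03633·(240.5/0.3607)·(1261·2.567²/2) = 0.03633·666.8·4156 = 1.007e+05 Pa.
Head loss h_f = ΔP/(ρg) = 1.007e+05/(1261·9.81) = 8.137 m.

h_f ≈ 8.137 m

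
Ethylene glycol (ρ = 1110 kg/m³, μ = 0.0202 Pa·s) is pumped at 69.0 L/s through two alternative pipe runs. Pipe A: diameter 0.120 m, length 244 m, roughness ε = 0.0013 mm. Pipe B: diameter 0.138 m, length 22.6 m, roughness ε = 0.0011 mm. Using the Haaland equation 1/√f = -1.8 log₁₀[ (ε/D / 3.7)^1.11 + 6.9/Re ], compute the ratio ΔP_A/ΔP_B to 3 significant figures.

Pipe A: V = Q/A = 0.069/0.01131 = 6.101 m/s; Re = 4.023e+04; ε/D = 1.08e-05; Haaland → f = 0.02179; ΔP_A = f(L/D)(ρV²/2) = 9.151e+05 Pa.
Pipe B: V = Q/A = 0.069/0.01496 = 4.613 m/s; Re = 3.498e+04; ε/D = 7.97e-06; Haaland → f = 0.0225; ΔP_B = f(L/D)(ρV²/2) = 4.352e+04 Pa.
ΔP_A/ΔP_B = 9.151e+05/4.352e+04 = 21.0.

ΔP_A/ΔP_B ≈ 21.0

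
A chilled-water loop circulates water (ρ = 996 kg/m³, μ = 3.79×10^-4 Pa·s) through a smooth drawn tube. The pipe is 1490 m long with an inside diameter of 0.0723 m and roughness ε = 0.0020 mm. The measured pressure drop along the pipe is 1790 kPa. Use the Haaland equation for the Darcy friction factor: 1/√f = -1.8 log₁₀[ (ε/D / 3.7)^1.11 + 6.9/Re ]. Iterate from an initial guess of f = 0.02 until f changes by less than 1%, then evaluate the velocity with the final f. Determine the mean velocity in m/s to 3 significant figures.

Rearranging Darcy-Weisbach: V = √(2·ΔP·D/(f·L·ρ)). With ε/D = 2e-06/0.0723 = 2.77e-05, iterate starting from f = 0.02:
  f = 0.02 → V = √(2·1.79e+06·0.0723/(0.02·1490·996)) = 2.953 m/s; Re = ρVD/μ = 5.611e+05; f → 0.01316
  f = 0.01316 → V = 3.641 m/s; Re = 6.918e+05; f → 0.01275
  f = 0.01275 → V = 3.699 m/s; Re = 7.028e+05; f → 0.01272
Converged (Δf/f < 1%). With the final f = 0.01272: V = √(2·1.79e+06·0.0723/(0.01272·1490·996)) = 3.703 m/s.

V ≈ 3.70 m/s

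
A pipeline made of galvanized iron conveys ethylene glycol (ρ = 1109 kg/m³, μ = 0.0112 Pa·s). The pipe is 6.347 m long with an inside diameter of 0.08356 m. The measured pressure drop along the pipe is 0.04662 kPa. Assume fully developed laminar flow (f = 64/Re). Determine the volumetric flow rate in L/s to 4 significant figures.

For laminar flow, f = 64/Re with Re = ρVD/μ, so Darcy-Weisbach reduces to ΔP = 32μLV/D². Solving for V: V = ΔP·D²/(32μL) = 46.62·(0.08356)²/(32·0.0112·6.347) = 0.1431 m/s.
Check: Re = ρVD/μ = 1109·0.1431·0.08356/0.0112 = 1184 < 2300, so the laminar assumption holds.
Q = V·A = 0.1431·(π/4·0.08356²) = 0.0007847 m³/s = 0.7847 L/s.

Q ≈ 0.7847 L/s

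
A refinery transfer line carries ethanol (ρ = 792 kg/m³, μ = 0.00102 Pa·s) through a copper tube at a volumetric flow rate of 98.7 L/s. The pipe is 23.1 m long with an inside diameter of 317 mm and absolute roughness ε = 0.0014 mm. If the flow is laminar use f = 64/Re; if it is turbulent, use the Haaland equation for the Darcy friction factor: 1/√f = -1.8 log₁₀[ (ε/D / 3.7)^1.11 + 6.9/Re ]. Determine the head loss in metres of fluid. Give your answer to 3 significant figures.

h_f ≈ 0.0831 m

Q = 98.7 L/s = 98.7/1000 = 0.0987 m³/s.
Cross-sectional area A = πD²/4 = π(0.317)²/4 = 0.07892 m²; mean velocity V = Q/A = 0.0987/0.07892 = 1.251 m/s.
Reynolds number Re = ρVD/μ = 792 · 1.251 · 0.317 / 0.00102 = 3.078e+05.
Re > 4000 → turbulent. Relative roughness ε/D = 1.4e-06/0.317 = 4.42e-06. Haaland: 1/√f = -1.8 log₁₀[(4.42e-06/3.7)^1.11 + 6.9/3.078e+05] = -1.8 log₁₀[2.66e-07 + 2.24e-05] = 8.36, so f = 0.01431.
Darcy-Weisbach: ΔP = f(L/D)(ρV²/2) = 0.01431·(23.1/0.317)·(792·1.251²/2) = 0.01431·72.87·619.3 = 645.8 Pa.
Head loss h_f = ΔP/(ρg) = 645.8/(792·9.81) = 0.0831 m.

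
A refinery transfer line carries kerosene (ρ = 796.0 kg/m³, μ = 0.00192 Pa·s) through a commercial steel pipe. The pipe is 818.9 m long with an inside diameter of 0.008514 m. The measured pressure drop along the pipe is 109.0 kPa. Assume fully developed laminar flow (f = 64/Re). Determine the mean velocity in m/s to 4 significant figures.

V ≈ 0.1570 m/s

For laminar flow, f = 64/Re with Re = ρVD/μ, so Darcy-Weisbach reduces to ΔP = 32μLV/D². Solving for V: V = ΔP·D²/(32μL) = 1.09e+05·(0.008514)²/(32·0.00192·818.9) = 0.157 m/s.
Check: Re = ρVD/μ = 796·0.157·0.008514/0.00192 = 554.3 < 2300, so the laminar assumption holds.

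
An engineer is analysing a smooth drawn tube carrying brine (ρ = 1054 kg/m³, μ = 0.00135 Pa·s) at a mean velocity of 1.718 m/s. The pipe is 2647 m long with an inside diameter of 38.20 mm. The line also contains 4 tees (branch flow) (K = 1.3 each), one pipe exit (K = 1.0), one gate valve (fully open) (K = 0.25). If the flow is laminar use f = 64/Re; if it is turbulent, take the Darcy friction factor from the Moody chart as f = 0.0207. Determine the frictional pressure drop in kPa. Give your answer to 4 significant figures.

Reynolds number Re = ρVD/μ = 1054 · 1.718 · 0.0382 / 0.00135 = 5.124e+04.
Re > 4000 → turbulent; use the Moody-chart value f = 0.0207.
Total minor-loss coefficient ΣK = 4·1.3 + 1·1 + 1·0.25 = 6.45.
ΔP = [f·L/D + ΣK]·(ρV²/2) = [0.0207·2647/0.0382 + 6.45]·(1054·1.718²/2) = [1434 + 6.45]·1555 = 2.241e+06 Pa.
ΔP = 2.241e+06 Pa = 2241 kPa.

ΔP ≈ 2241 kPa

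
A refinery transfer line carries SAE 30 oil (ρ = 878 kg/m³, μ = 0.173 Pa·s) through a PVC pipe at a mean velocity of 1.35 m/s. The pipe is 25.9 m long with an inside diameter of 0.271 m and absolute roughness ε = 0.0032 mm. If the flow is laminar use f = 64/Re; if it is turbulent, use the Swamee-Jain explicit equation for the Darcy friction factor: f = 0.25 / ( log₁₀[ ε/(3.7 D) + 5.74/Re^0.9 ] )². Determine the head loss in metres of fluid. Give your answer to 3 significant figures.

Reynolds number Re = ρVD/μ = 878 · 1.35 · 0.271 / 0.173 = 1857.
Re < 2300 → laminar flow, so f = 64/Re = 64/1857 = 0.03447 (the turbulent correlation is not needed).
Darcy-Weisbach: ΔP = f(L/D)(ρV²/2) = 0.03447·(25.9/0.271)·(878·1.35²/2) = 0.03447·95.57·800.1 = 2636 Pa.
Head loss h_f = ΔP/(ρg) = 2636/(878·9.81) = 0.306 m.

h_f ≈ 0.306 m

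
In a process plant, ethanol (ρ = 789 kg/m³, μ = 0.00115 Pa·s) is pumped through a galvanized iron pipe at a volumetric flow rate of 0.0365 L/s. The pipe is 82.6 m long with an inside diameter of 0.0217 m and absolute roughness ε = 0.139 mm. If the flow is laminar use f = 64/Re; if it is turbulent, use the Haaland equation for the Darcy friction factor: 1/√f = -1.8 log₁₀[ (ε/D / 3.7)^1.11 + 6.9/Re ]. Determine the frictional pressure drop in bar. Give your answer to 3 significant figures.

ΔP ≈ 0.00637 bar

Q = 0.0365 L/s = 0.0365/1000 = 3.65e-05 m³/s.
Cross-sectional area A = πD²/4 = π(0.0217)²/4 = 0.0003698 m²; mean velocity V = Q/A = 3.65e-05/0.0003698 = 0.09869 m/s.
Reynolds number Re = ρVD/μ = 789 · 0.09869 · 0.0217 / 0.00115 = 1469.
Re < 2300 → laminar flow, so f = 64/Re = 64/1469 = 0.04356 (the turbulent correlation is not needed).
Darcy-Weisbach: ΔP = f(L/D)(ρV²/2) = 0.04356·(82.6/0.0217)·(789·0.09869²/2) = 0.04356·3806·3.843 = 637.1 Pa.
ΔP = 637.1 Pa = 0.00637 bar.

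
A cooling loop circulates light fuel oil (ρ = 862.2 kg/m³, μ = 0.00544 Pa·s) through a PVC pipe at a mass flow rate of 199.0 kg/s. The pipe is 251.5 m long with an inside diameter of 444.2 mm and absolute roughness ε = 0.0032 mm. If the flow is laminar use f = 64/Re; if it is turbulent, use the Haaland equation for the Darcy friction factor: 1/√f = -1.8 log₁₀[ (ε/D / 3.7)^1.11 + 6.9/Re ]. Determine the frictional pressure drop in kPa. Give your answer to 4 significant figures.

ΔP ≈ 9.570 kPa

A = πD²/4 = π(0.4442)²/4 = 0.155 m²; mean velocity V = ṁ/(ρA) = 199/(862.2 · 0.155) = 1.489 m/s.
Reynolds number Re = ρVD/μ = 862.2 · 1.489 · 0.4442 / 0.00544 = 1.049e+05.
Re > 4000 → turbulent. Relative roughness ε/D = 3.2e-06/0.4442 = 7.2e-06. Haaland: 1/√f = -1.8 log₁₀[(7.2e-06/3.7)^1.11 + 6.9/1.049e+05] = -1.8 log₁₀[4.58e-07 + 6.58e-05] = 7.522, so f = 0.01768.
Darcy-Weisbach: ΔP = f(L/D)(ρV²/2) = 0.01768·(251.5/0.4442)·(862.2·1.489²/2) = 0.01768·566.2·956.3 = 9570 Pa.
ΔP = 9570 Pa = 9.570 kPa.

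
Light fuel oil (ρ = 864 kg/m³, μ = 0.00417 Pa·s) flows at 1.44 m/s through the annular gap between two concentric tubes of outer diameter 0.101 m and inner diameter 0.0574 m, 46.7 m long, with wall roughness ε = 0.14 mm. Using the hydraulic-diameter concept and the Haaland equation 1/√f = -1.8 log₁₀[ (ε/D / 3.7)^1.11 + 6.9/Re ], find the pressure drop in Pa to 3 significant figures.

ΔP ≈ 32200 Pa

Hydraulic diameter D_h = 4A/P = D_o - D_i = 0.101 - 0.0574 = 0.0436 m.
Re = ρVD_h/μ = 864·1.44·0.0436/0.00417 = 1.301e+04.
ε/D_h = 0.00014/0.0436 = 0.00321; Haaland gives 1/√f = -1.8 log₁₀[0.0004+0.00053] = 5.457, so f = 0.03358.
ΔP = f(L/D_h)(ρV²/2) = 0.03358·46.7/0.0436·895.8 = 3.222e+04 Pa.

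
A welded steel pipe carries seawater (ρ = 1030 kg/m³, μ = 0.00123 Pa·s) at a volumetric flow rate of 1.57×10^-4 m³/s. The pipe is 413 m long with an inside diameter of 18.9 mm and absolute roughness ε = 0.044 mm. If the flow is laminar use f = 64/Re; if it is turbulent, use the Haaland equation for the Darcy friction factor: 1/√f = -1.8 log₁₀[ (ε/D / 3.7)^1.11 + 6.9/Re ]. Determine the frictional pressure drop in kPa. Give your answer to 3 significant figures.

ΔP ≈ 123 kPa

Cross-sectional area A = πD²/4 = π(0.0189)²/4 = 0.0002806 m²; mean velocity V = Q/A = 0.000157/0.0002806 = 0.5596 m/s.
Reynolds number Re = ρVD/μ = 1030 · 0.5596 · 0.0189 / 0.00123 = 8857.
Re > 4000 → turbulent. Relative roughness ε/D = 4.4e-05/0.0189 = 0.00233. Haaland: 1/√f = -1.8 log₁₀[(0.00233/3.7)^1.11 + 6.9/8857] = -1.8 log₁₀[0.00028 + 0.000779] = 5.355, so f = 0.03487.
Darcy-Weisbach: ΔP = f(L/D)(ρV²/2) = 0.03487·(413/0.0189)·(1030·0.5596²/2) = 0.03487·2.185e+04·161.3 = 1.229e+05 Pa.
ΔP = 1.229e+05 Pa = 123 kPa.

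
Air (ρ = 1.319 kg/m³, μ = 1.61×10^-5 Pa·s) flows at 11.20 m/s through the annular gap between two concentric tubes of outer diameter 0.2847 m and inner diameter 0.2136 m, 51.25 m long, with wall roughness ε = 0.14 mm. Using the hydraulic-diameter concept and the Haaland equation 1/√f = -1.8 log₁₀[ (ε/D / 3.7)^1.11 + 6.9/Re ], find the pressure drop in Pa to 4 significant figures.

ΔP ≈ 1528 Pa

Hydraulic diameter D_h = 4A/P = D_o - D_i = 0.2847 - 0.2136 = 0.0711 m.
Re = ρVD_h/μ = 1.319·11.2·0.0711/1.61e-05 = 6.524e+04.
ε/D_h = 0.00014/0.0711 = 0.00197; Haaland gives 1/√f = -1.8 log₁₀[0.000232+0.000106] = 6.248, so f = 0.02562.
ΔP = f(L/D_h)(ρV²/2) = 0.02562·51.25/0.0711·82.73 = 1528 Pa.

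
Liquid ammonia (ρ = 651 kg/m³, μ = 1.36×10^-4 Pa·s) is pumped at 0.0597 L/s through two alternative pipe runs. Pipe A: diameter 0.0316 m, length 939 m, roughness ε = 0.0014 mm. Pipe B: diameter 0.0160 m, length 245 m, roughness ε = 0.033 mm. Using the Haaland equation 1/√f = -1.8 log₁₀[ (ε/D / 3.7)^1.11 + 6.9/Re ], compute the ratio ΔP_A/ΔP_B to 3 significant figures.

ΔP_A/ΔP_B ≈ 0.131

Pipe A: V = Q/A = 5.97e-05/0.0007843 = 0.07612 m/s; Re = 1.151e+04; ε/D = 4.43e-05; Haaland → f = 0.02977; ΔP_A = f(L/D)(ρV²/2) = 1668 Pa.
Pipe B: V = Q/A = 5.97e-05/0.0002011 = 0.2969 m/s; Re = 2.274e+04; ε/D = 0.00206; Haaland → f = 0.02902; ΔP_B = f(L/D)(ρV²/2) = 1.275e+04 Pa.
ΔP_A/ΔP_B = 1668/1.275e+04 = 0.131.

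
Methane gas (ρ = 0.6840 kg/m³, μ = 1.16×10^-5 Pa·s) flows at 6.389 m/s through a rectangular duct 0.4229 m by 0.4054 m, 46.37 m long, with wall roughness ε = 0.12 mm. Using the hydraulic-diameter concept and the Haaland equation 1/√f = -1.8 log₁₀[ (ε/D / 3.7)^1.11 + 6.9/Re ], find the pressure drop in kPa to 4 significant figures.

Hydraulic diameter D_h = 4A/P = 4·(0.4229·0.4054)/(2·(0.4229+0.4054)) = 0.6858/1.657 = 0.414 m.
Re = ρVD_h/μ = 0.684·6.389·0.414/1.16e-05 = 1.56e+05.
ε/D_h = 0.00012/0.414 = 0.00029; Haaland gives 1/√f = -1.8 log₁₀[2.77e-05+4.42e-05] = 7.457, so f = 0.01798.
ΔP = f(L/D_h)(ρV²/2) = 0.01798·46.37/0.414·13.96 = 28.12 Pa.
ΔP = 0.02812 kPa.

ΔP ≈ 0.02812 kPa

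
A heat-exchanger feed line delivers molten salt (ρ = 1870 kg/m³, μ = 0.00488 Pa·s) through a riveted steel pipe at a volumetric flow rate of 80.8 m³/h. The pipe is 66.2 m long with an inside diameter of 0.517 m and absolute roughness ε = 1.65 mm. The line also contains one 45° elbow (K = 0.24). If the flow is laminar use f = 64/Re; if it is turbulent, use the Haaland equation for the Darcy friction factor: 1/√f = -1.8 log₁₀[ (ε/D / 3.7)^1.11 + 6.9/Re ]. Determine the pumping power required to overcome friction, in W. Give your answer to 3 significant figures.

Q = 80.8 m³/h = 80.8/3600 = 0.02244 m³/s.
Cross-sectional area A = πD²/4 = π(0.517)²/4 = 0.2099 m²; mean velocity V = Q/A = 0.02244/0.2099 = 0.1069 m/s.
Reynolds number Re = ρVD/μ = 1870 · 0.1069 · 0.517 / 0.00488 = 2.118e+04.
Re > 4000 → turbulent. Relative roughness ε/D = 0.00165/0.517 = 0.00319. Haaland: 1/√f = -1.8 log₁₀[(0.00319/3.7)^1.11 + 6.9/2.118e+04] = -1.8 log₁₀[0.000397 + 0.000326] = 5.654, so f = 0.03128.
Total minor-loss coefficient ΣK = 1·0.24 = 0.24.
ΔP = [f·L/D + ΣK]·(ρV²/2) = [0.03128·66.2/0.517 + 0.24]·(1870·0.1069²/2) = [4.006 + 0.24]·10.69 = 45.38 Pa.
Pumping power P = QΔP = 0.02244·45.38 = 1.018 W = 1.02 W.

P ≈ 1.02 W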